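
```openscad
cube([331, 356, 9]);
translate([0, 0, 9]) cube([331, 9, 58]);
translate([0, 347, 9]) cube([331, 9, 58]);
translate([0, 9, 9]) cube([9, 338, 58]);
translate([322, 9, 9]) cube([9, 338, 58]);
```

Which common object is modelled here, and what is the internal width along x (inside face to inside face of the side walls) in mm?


An open box. The internal width is 313 mm.

A 331×356 base slab with four walls standing on it — an open box. The base is 331 mm wide and the walls are 9 mm thick, so the internal width is 331 − 2 × 9 = 313 mm.


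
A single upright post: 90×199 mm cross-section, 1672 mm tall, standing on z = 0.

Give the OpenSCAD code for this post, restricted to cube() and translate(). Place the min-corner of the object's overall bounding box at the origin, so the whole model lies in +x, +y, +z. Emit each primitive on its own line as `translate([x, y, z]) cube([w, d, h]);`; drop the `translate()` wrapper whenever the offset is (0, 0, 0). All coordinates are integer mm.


cube([90, 199, 1672]);


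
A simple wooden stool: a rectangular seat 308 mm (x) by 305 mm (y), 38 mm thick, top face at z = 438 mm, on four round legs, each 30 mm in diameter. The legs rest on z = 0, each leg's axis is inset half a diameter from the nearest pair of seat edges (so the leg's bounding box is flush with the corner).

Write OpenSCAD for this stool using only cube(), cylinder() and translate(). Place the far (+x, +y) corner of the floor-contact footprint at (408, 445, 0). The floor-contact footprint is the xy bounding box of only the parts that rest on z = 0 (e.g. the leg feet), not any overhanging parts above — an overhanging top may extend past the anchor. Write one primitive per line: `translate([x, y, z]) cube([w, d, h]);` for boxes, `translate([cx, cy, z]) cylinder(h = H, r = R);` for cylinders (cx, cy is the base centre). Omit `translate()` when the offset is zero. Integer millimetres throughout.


translate([100, 140, 400]) cube([308, 305, 38]);
translate([115, 155, 0]) cylinder(h = 400, r = 15);
translate([393, 155, 0]) cylinder(h = 400, r = 15);
translate([115, 430, 0]) cylinder(h = 400, r = 15);
translate([393, 430, 0]) cylinder(h = 400, r = 15);


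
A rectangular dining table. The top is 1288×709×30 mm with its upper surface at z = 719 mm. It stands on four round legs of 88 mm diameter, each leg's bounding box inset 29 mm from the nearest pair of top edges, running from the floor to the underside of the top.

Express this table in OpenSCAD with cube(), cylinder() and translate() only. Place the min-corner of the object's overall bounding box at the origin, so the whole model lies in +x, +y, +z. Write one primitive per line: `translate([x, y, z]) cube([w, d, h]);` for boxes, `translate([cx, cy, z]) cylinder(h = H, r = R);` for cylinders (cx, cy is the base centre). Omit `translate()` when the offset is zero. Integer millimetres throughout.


translate([0, 0, 689]) cube([1288, 709, 30]);
translate([73, 73, 0]) cylinder(h = 689, r = 44);
translate([1215, 73, 0]) cylinder(h = 689, r = 44);
translate([73, 636, 0]) cylinder(h = 689, r = 44);
translate([1215, 636, 0]) cylinder(h = 689, r = 44);


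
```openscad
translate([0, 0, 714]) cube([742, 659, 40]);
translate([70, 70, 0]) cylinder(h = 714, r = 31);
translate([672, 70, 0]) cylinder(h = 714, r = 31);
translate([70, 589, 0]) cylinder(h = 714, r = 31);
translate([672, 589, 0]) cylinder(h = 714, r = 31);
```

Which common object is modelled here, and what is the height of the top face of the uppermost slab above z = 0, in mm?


A table. The table height is 754 mm.

A 742×659×40 slab sits at z = 714 on four Ø62 mm round legs — a table. The top surface is at 714 + 40 = 754 mm.


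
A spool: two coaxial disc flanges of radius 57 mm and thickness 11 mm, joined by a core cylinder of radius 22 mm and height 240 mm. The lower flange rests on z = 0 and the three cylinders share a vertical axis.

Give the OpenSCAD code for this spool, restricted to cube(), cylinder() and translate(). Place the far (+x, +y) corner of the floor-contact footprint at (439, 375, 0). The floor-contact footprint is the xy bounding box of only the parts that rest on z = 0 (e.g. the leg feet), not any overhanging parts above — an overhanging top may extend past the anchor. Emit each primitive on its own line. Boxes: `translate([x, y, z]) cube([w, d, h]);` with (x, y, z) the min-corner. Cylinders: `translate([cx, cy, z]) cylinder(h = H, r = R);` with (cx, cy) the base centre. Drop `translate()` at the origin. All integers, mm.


translate([382, 318, 0]) cylinder(h = 11, r = 57);
translate([382, 318, 11]) cylinder(h = 240, r = 22);
translate([382, 318, 251]) cylinder(h = 11, r = 57);


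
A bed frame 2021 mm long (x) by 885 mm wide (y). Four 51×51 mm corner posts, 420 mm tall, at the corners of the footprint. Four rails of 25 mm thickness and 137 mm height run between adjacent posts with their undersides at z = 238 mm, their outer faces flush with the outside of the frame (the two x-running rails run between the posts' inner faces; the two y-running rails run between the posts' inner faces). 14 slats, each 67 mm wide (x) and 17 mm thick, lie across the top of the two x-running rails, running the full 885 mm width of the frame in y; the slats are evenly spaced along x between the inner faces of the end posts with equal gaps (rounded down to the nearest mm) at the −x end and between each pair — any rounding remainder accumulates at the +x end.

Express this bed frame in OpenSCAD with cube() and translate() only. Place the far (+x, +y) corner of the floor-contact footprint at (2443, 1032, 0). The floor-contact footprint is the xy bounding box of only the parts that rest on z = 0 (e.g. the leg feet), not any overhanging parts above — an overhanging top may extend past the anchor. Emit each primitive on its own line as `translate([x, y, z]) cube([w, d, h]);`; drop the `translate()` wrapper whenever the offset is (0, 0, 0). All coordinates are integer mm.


translate([422, 147, 0]) cube([51, 51, 420]);
translate([422, 981, 0]) cube([51, 51, 420]);
translate([2392, 147, 0]) cube([51, 51, 420]);
translate([2392, 981, 0]) cube([51, 51, 420]);
translate([473, 147, 238]) cube([1919, 25, 137]);
translate([473, 1007, 238]) cube([1919, 25, 137]);
translate([422, 198, 238]) cube([25, 783, 137]);
translate([2418, 198, 238]) cube([25, 783, 137]);
translate([538, 147, 375]) cube([67, 885, 17]);
translate([670, 147, 375]) cube([67, 885, 17]);
translate([802, 147, 375]) cube([67, 885, 17]);
translate([934, 147, 375]) cube([67, 885, 17]);
translate([1066, 147, 375]) cube([67, 885, 17]);
translate([1198, 147, 375]) cube([67, 885, 17]);
translate([1330, 147, 375]) cube([67, 885, 17]);
translate([1462, 147, 375]) cube([67, 885, 17]);
translate([1594, 147, 375]) cube([67, 885, 17]);
translate([1726, 147, 375]) cube([67, 885, 17]);
translate([1858, 147, 375]) cube([67, 885, 17]);
translate([1990, 147, 375]) cube([67, 885, 17]);
translate([2122, 147, 375]) cube([67, 885, 17]);
translate([2254, 147, 375]) cube([67, 885, 17]);


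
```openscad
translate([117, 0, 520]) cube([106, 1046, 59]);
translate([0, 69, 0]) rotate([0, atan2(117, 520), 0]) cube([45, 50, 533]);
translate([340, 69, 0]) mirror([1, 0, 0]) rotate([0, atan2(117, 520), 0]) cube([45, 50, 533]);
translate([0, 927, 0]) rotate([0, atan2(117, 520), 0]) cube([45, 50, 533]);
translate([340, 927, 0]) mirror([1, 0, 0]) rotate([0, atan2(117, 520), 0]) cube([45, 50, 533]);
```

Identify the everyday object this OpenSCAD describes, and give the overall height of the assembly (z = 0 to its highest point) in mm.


A sawhorse. The overall height is 579 mm.

A beam across two mirrored pairs of raked legs — a sawhorse. The beam's underside is at z = 520 (matching the legs' vertical rise in atan2(117, 520)) and the beam is 59 mm tall, so its top is at 520 + 59 = 579 mm. The raked legs top out at the beam's underside, so that is the highest point.


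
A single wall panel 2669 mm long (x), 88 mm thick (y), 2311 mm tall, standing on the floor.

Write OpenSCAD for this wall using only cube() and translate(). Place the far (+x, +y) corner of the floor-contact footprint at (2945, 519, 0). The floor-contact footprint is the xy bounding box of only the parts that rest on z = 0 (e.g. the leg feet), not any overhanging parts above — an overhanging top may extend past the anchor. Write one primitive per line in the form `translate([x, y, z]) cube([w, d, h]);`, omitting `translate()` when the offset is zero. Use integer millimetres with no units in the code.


translate([276, 431, 0]) cube([2669, 88, 2311]);


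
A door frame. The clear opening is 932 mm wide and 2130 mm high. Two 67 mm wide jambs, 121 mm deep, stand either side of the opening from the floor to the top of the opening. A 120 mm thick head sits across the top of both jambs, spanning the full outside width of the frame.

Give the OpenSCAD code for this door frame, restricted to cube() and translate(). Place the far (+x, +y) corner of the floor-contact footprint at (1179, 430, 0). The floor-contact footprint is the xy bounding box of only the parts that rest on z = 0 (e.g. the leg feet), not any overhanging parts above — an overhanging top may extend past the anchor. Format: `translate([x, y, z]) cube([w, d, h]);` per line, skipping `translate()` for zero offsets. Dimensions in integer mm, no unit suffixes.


translate([113, 309, 0]) cube([67, 121, 2130]);
translate([1112, 309, 0]) cube([67, 121, 2130]);
translate([113, 309, 2130]) cube([1066, 121, 120]);


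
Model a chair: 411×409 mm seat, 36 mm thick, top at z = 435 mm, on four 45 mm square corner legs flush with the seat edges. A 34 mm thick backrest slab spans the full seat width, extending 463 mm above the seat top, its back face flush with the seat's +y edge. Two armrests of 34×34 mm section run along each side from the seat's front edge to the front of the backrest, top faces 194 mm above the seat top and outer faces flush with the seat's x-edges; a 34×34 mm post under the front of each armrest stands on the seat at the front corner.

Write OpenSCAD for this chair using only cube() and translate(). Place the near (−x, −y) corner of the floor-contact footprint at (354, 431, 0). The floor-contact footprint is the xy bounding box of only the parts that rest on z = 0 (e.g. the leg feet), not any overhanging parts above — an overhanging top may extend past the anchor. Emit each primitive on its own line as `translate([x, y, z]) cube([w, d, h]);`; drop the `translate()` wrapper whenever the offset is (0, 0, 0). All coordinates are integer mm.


// leg_h = 435 - 36 = 399
// arm post h = 194 - 34 = 160
translate([354, 431, 399]) cube([411, 409, 36]);
translate([354, 431, 0]) cube([45, 45, 399]);
translate([720, 431, 0]) cube([45, 45, 399]);
translate([354, 795, 0]) cube([45, 45, 399]);
translate([720, 795, 0]) cube([45, 45, 399]);
translate([354, 806, 435]) cube([411, 34, 463]);
translate([354, 431, 595]) cube([34, 375, 34]);
translate([731, 431, 595]) cube([34, 375, 34]);
translate([354, 431, 435]) cube([34, 34, 160]);
translate([731, 431, 435]) cube([34, 34, 160]);


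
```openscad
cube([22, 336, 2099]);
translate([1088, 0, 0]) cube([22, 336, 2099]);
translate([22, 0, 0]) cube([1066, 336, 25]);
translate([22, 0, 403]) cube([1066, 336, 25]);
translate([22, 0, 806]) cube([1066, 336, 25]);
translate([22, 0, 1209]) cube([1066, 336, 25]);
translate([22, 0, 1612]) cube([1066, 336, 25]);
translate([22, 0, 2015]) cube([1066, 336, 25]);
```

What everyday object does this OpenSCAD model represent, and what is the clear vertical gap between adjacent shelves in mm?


A bookshelf. The clear shelf gap is 378 mm.

Two tall side panels with 6 horizontal boards between them — a bookshelf. The first two shelf undersides are at z = 0 and z = 403; with shelf thickness 25, the clear gap is 403 − 0 − 25 = 378 mm.


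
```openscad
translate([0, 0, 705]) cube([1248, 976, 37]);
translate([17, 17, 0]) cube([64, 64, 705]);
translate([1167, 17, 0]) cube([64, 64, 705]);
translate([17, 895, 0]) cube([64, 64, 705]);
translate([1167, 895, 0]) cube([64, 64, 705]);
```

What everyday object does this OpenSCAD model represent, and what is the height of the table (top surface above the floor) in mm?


A table. The table height is 742 mm.

A 1248×976×37 slab sits at z = 705 on four 64 mm square posts — a table. The top surface is at 705 + 37 = 742 mm.


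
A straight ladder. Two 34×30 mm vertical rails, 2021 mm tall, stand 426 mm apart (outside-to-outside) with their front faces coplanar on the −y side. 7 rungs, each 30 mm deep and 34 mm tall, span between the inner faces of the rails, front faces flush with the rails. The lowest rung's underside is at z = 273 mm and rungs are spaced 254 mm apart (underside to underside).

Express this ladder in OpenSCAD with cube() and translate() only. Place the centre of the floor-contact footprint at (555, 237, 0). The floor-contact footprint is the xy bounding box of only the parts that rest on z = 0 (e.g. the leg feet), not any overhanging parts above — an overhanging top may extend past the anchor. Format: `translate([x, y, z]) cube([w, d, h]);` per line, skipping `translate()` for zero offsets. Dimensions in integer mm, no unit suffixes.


translate([342, 222, 0]) cube([34, 30, 2021]);
translate([734, 222, 0]) cube([34, 30, 2021]);
translate([376, 222, 273]) cube([358, 30, 34]);
translate([376, 222, 527]) cube([358, 30, 34]);
translate([376, 222, 781]) cube([358, 30, 34]);
translate([376, 222, 1035]) cube([358, 30, 34]);
translate([376, 222, 1289]) cube([358, 30, 34]);
translate([376, 222, 1543]) cube([358, 30, 34]);
translate([376, 222, 1797]) cube([358, 30, 34]);


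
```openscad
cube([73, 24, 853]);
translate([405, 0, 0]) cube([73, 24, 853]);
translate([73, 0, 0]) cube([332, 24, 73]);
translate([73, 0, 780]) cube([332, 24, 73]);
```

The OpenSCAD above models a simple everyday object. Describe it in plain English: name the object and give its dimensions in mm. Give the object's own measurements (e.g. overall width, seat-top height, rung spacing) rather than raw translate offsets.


A rectangular picture frame lying in the x–z plane (depth along y). The opening is 332 mm wide (x) by 707 mm tall (z), surrounded by a border 73 mm wide on all four sides. The frame is 24 mm deep and is made of two full-height vertical stiles with two horizontal rails fitted between them.


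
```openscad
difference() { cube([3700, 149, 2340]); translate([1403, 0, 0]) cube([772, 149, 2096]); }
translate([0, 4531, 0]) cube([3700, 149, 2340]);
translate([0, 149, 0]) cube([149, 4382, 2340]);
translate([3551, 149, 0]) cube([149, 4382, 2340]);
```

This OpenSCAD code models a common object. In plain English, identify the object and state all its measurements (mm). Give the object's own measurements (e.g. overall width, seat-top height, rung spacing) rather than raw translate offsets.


A single room: four walls, each 2340 mm tall and 149 mm thick, enclosing an outside footprint 3700×4680 mm (x × y), no floor or roof. The front and back walls (−y and +y sides) run the full x-width; the side walls fit between their inner faces. A door opening 772 mm wide and 2096 mm tall is cut through the front wall from the floor up, its −x edge 1403 mm from the wall's −x end.


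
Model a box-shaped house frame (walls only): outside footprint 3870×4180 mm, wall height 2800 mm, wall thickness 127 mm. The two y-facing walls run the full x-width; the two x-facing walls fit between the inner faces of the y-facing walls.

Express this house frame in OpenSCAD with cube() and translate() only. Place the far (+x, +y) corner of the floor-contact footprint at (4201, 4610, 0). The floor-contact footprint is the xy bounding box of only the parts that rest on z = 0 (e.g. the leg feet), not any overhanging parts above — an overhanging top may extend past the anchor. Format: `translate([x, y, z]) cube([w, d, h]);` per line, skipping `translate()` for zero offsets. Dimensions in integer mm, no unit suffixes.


translate([331, 430, 0]) cube([3870, 127, 2800]);
translate([331, 4483, 0]) cube([3870, 127, 2800]);
translate([331, 557, 0]) cube([127, 3926, 2800]);
translate([4074, 557, 0]) cube([127, 3926, 2800]);


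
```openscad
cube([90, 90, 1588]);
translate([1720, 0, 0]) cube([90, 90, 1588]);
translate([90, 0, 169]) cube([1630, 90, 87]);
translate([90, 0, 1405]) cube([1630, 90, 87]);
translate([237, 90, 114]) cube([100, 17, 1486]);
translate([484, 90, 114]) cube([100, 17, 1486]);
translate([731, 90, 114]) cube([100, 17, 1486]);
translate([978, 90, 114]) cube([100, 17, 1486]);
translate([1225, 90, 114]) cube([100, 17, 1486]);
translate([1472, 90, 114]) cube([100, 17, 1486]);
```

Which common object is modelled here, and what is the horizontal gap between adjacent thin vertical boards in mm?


A fence section. The picket gap is 147 mm.

Two posts, two rails, 6 pickets — a fence section. Span 1630 mm holds 6 pickets of 100 mm with 7 equal gaps: ⌊(1630 − 6·100) / 7⌋ = 147 mm.


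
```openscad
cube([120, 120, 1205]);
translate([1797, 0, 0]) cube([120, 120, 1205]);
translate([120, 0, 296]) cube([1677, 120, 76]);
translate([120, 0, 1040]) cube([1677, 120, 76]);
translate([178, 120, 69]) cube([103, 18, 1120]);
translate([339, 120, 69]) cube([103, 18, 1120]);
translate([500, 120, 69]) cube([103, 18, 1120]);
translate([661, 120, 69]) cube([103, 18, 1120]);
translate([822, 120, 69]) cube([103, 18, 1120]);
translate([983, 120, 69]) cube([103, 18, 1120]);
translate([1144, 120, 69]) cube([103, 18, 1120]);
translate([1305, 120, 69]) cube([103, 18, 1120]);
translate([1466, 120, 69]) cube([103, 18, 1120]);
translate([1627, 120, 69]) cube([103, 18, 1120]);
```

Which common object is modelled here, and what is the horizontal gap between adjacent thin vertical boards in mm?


A fence section. The picket gap is 58 mm.

Two posts, two rails, 10 pickets — a fence section. Span 1677 mm holds 10 pickets of 103 mm with 11 equal gaps: ⌊(1677 − 10·103) / 11⌋ = 58 mm.


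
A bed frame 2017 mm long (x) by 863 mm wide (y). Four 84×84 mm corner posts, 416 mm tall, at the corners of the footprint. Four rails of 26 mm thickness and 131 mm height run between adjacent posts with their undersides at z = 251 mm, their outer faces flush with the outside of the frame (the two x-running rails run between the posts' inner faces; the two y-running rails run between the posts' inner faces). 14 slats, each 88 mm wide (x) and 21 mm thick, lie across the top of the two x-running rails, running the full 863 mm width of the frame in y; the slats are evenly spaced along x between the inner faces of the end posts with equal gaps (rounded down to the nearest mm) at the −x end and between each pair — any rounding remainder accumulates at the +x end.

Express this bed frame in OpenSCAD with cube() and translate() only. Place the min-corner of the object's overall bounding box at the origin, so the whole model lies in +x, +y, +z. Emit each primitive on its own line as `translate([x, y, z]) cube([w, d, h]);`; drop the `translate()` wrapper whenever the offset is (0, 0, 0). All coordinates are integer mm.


cube([84, 84, 416]);
translate([0, 779, 0]) cube([84, 84, 416]);
translate([1933, 0, 0]) cube([84, 84, 416]);
translate([1933, 779, 0]) cube([84, 84, 416]);
translate([84, 0, 251]) cube([1849, 26, 131]);
translate([84, 837, 251]) cube([1849, 26, 131]);
translate([0, 84, 251]) cube([26, 695, 131]);
translate([1991, 84, 251]) cube([26, 695, 131]);
translate([125, 0, 382]) cube([88, 863, 21]);
translate([254, 0, 382]) cube([88, 863, 21]);
translate([383, 0, 382]) cube([88, 863, 21]);
translate([512, 0, 382]) cube([88, 863, 21]);
translate([641, 0, 382]) cube([88, 863, 21]);
translate([770, 0, 382]) cube([88, 863, 21]);
translate([899, 0, 382]) cube([88, 863, 21]);
translate([1028, 0, 382]) cube([88, 863, 21]);
translate([1157, 0, 382]) cube([88, 863, 21]);
translate([1286, 0, 382]) cube([88, 863, 21]);
translate([1415, 0, 382]) cube([88, 863, 21]);
translate([1544, 0, 382]) cube([88, 863, 21]);
translate([1673, 0, 382]) cube([88, 863, 21]);
translate([1802, 0, 382]) cube([88, 863, 21]);


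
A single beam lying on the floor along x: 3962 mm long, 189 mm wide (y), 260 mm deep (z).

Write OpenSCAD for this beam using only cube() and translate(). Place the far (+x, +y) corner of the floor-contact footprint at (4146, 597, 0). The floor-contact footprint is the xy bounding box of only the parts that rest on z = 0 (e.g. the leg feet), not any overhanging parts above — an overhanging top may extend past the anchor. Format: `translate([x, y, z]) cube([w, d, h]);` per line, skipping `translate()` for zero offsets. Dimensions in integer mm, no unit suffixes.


translate([184, 408, 0]) cube([3962, 189, 260]);


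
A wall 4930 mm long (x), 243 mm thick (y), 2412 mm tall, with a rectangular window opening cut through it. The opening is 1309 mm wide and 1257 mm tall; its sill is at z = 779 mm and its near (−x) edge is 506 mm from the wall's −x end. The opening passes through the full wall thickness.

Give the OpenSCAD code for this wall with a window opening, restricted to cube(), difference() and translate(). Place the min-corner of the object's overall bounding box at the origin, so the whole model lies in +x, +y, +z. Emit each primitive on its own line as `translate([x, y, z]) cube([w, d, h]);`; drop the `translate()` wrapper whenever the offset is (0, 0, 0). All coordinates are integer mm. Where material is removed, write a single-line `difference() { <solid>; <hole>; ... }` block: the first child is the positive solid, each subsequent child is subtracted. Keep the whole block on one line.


difference() { cube([4930, 243, 2412]); translate([506, 0, 779]) cube([1309, 243, 1257]); }


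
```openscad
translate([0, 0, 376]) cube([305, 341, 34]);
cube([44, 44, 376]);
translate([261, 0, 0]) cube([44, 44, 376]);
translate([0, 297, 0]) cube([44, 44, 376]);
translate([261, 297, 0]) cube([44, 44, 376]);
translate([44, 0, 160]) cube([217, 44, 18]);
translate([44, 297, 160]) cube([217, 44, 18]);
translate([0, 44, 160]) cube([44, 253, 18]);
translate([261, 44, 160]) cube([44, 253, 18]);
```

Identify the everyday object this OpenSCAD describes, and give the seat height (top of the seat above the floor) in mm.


A stool. The seat height is 410 mm.

A 305×341×34 slab at z = 376 on four corner posts — a stool. The seat top is 376 + 34 = 410 mm.


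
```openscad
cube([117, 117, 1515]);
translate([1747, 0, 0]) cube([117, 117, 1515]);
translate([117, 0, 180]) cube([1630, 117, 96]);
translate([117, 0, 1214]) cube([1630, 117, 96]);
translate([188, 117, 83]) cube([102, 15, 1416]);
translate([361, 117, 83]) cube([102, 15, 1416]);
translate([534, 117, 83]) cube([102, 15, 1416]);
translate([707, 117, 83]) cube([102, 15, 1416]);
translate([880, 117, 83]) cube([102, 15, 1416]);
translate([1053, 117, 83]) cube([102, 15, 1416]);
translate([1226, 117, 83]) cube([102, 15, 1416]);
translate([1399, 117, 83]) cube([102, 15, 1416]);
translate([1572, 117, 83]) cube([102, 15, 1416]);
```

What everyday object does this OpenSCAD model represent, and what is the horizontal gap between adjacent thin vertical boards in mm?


A fence section. The picket gap is 71 mm.

Two posts, two rails, 9 pickets — a fence section. Span 1630 mm holds 9 pickets of 102 mm with 10 equal gaps: ⌊(1630 − 9·102) / 10⌋ = 71 mm.


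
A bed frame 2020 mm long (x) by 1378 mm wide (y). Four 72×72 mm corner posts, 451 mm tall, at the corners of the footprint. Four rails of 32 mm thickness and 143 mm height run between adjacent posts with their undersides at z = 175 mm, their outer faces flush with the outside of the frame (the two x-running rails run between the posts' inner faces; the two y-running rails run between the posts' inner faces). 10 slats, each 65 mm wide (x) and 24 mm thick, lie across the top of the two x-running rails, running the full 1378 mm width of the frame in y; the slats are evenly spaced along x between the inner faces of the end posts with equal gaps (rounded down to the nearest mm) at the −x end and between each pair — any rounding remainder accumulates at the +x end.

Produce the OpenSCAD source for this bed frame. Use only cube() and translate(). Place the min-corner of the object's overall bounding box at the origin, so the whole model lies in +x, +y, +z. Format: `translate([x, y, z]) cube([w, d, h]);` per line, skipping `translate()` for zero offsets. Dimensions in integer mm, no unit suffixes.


// slat z = rail_z + rail_h = 175 + 143 = 318
// slat gap = ⌊(1876 − 10·65) / 11⌋ = 111
cube([72, 72, 451]);
translate([0, 1306, 0]) cube([72, 72, 451]);
translate([1948, 0, 0]) cube([72, 72, 451]);
translate([1948, 1306, 0]) cube([72, 72, 451]);
translate([72, 0, 175]) cube([1876, 32, 143]);
translate([72, 1346, 175]) cube([1876, 32, 143]);
translate([0, 72, 175]) cube([32, 1234, 143]);
translate([1988, 72, 175]) cube([32, 1234, 143]);
translate([183, 0, 318]) cube([65, 1378, 24]);
translate([359, 0, 318]) cube([65, 1378, 24]);
translate([535, 0, 318]) cube([65, 1378, 24]);
translate([711, 0, 318]) cube([65, 1378, 24]);
translate([887, 0, 318]) cube([65, 1378, 24]);
translate([1063, 0, 318]) cube([65, 1378, 24]);
translate([1239, 0, 318]) cube([65, 1378, 24]);
translate([1415, 0, 318]) cube([65, 1378, 24]);
translate([1591, 0, 318]) cube([65, 1378, 24]);
translate([1767, 0, 318]) cube([65, 1378, 24]);


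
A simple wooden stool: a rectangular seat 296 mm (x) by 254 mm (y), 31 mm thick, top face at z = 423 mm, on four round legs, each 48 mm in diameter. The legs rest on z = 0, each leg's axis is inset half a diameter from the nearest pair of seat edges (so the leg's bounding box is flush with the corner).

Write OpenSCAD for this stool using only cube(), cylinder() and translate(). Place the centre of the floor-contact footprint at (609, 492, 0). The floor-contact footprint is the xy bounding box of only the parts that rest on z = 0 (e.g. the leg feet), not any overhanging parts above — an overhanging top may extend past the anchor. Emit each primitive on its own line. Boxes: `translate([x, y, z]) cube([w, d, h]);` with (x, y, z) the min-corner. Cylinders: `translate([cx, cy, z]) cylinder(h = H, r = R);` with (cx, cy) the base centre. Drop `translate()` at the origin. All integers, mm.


translate([461, 365, 392]) cube([296, 254, 31]);
translate([485, 389, 0]) cylinder(h = 392, r = 24);
translate([733, 389, 0]) cylinder(h = 392, r = 24);
translate([485, 595, 0]) cylinder(h = 392, r = 24);
translate([733, 595, 0]) cylinder(h = 392, r = 24);


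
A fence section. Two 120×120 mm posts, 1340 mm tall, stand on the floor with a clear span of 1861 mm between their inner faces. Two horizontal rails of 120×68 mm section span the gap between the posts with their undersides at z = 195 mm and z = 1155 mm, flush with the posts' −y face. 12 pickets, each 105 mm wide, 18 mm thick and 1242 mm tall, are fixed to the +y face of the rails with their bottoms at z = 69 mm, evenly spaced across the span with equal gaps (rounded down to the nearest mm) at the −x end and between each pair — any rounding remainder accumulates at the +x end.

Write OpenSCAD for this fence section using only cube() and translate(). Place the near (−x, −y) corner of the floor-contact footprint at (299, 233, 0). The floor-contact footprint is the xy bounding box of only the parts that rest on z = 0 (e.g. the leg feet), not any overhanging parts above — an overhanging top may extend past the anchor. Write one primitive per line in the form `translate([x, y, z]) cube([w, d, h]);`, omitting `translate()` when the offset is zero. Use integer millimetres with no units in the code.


translate([299, 233, 0]) cube([120, 120, 1340]);
translate([2280, 233, 0]) cube([120, 120, 1340]);
translate([419, 233, 195]) cube([1861, 120, 68]);
translate([419, 233, 1155]) cube([1861, 120, 68]);
translate([465, 353, 69]) cube([105, 18, 1242]);
translate([616, 353, 69]) cube([105, 18, 1242]);
translate([767, 353, 69]) cube([105, 18, 1242]);
translate([918, 353, 69]) cube([105, 18, 1242]);
translate([1069, 353, 69]) cube([105, 18, 1242]);
translate([1220, 353, 69]) cube([105, 18, 1242]);
translate([1371, 353, 69]) cube([105, 18, 1242]);
translate([1522, 353, 69]) cube([105, 18, 1242]);
translate([1673, 353, 69]) cube([105, 18, 1242]);
translate([1824, 353, 69]) cube([105, 18, 1242]);
translate([1975, 353, 69]) cube([105, 18, 1242]);
translate([2126, 353, 69]) cube([105, 18, 1242]);


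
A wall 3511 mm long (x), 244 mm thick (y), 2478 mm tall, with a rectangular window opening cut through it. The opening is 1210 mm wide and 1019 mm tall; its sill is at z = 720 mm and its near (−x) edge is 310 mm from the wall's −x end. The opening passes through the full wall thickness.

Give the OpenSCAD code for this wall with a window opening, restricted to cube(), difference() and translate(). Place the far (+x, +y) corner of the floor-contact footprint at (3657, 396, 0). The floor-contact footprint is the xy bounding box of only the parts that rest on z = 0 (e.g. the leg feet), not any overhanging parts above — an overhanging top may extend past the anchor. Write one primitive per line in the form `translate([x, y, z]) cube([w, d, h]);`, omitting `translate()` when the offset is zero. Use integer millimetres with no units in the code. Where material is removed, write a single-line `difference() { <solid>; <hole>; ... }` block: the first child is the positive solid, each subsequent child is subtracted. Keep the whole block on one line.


difference() { translate([146, 152, 0]) cube([3511, 244, 2478]); translate([456, 152, 720]) cube([1210, 244, 1019]); }


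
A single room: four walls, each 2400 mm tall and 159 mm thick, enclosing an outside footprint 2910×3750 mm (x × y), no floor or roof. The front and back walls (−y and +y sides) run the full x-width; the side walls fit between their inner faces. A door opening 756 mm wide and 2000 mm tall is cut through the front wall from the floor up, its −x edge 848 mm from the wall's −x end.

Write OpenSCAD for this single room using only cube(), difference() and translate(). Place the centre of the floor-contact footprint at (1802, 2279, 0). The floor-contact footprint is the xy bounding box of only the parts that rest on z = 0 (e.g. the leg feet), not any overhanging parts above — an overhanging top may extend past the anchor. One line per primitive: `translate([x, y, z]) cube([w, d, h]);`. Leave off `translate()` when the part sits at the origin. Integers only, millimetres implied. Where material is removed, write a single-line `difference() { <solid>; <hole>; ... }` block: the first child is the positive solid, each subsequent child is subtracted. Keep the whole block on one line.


difference() { translate([347, 404, 0]) cube([2910, 159, 2400]); translate([1195, 404, 0]) cube([756, 159, 2000]); }
translate([347, 3995, 0]) cube([2910, 159, 2400]);
translate([347, 563, 0]) cube([159, 3432, 2400]);
translate([3098, 563, 0]) cube([159, 3432, 2400]);


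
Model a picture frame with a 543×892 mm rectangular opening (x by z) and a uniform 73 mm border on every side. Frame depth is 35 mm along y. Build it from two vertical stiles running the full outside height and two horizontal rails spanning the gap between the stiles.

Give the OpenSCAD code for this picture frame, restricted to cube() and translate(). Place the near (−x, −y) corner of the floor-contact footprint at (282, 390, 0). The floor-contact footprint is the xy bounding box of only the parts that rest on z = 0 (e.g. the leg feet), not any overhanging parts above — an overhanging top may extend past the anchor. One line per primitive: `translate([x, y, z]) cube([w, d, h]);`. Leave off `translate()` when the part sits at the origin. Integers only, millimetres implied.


translate([282, 390, 0]) cube([73, 35, 1038]);
translate([898, 390, 0]) cube([73, 35, 1038]);
translate([355, 390, 0]) cube([543, 35, 73]);
translate([355, 390, 965]) cube([543, 35, 73]);


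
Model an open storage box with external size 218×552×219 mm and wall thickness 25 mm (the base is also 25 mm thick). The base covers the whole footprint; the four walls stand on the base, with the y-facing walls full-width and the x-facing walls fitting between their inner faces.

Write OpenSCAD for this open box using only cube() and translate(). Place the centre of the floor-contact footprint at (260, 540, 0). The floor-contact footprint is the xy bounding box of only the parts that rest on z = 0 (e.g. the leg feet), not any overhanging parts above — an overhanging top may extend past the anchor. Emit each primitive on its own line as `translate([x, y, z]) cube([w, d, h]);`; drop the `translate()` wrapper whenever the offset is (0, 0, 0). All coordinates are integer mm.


translate([151, 264, 0]) cube([218, 552, 25]);
translate([151, 264, 25]) cube([218, 25, 194]);
translate([151, 791, 25]) cube([218, 25, 194]);
translate([151, 289, 25]) cube([25, 502, 194]);
translate([344, 289, 25]) cube([25, 502, 194]);


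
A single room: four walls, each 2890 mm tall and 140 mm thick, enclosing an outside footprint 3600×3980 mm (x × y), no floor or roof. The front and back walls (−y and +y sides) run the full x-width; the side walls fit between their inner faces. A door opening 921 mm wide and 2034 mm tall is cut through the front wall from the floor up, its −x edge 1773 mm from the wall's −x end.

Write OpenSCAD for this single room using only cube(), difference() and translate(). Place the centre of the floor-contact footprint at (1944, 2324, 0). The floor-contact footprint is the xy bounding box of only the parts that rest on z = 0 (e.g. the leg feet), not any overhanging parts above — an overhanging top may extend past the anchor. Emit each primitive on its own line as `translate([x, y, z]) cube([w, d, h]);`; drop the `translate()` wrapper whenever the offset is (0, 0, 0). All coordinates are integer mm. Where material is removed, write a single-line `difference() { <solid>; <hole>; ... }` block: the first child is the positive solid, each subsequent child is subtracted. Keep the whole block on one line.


difference() { translate([144, 334, 0]) cube([3600, 140, 2890]); translate([1917, 334, 0]) cube([921, 140, 2034]); }
translate([144, 4174, 0]) cube([3600, 140, 2890]);
translate([144, 474, 0]) cube([140, 3700, 2890]);
translate([3604, 474, 0]) cube([140, 3700, 2890]);


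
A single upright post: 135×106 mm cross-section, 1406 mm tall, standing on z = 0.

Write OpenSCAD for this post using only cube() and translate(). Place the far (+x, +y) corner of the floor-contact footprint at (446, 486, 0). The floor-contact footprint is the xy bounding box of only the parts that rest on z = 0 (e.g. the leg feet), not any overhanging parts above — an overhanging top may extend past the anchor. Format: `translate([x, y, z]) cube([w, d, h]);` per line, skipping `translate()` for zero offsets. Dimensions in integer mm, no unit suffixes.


translate([311, 380, 0]) cube([135, 106, 1406]);


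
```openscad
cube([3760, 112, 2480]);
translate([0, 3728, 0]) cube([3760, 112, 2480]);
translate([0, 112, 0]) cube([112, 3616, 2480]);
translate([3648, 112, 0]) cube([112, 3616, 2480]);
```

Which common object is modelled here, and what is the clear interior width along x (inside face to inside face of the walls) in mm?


A house (or room) frame. The interior width is 3536 mm.

Four 2480 mm walls enclosing a rectangle with no floor or roof — a room or house frame. Outside width is 3760 mm and wall thickness is 112 mm, so the interior width is 3760 − 2 × 112 = 3536 mm.


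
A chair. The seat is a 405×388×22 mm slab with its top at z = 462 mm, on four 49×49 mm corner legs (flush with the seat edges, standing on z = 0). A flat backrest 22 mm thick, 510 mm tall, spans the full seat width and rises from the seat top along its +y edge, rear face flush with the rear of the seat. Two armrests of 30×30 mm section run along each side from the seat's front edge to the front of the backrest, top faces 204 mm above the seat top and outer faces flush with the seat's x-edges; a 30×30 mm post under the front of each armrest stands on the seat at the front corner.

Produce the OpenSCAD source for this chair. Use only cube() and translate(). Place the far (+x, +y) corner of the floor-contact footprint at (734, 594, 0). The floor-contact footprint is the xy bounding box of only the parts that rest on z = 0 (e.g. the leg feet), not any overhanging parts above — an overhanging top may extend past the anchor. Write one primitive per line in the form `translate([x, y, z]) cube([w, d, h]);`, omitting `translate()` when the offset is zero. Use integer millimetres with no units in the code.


translate([329, 206, 440]) cube([405, 388, 22]);
translate([329, 206, 0]) cube([49, 49, 440]);
translate([685, 206, 0]) cube([49, 49, 440]);
translate([329, 545, 0]) cube([49, 49, 440]);
translate([685, 545, 0]) cube([49, 49, 440]);
translate([329, 572, 462]) cube([405, 22, 510]);
translate([329, 206, 636]) cube([30, 366, 30]);
translate([704, 206, 636]) cube([30, 366, 30]);
translate([329, 206, 462]) cube([30, 30, 174]);
translate([704, 206, 462]) cube([30, 30, 174]);


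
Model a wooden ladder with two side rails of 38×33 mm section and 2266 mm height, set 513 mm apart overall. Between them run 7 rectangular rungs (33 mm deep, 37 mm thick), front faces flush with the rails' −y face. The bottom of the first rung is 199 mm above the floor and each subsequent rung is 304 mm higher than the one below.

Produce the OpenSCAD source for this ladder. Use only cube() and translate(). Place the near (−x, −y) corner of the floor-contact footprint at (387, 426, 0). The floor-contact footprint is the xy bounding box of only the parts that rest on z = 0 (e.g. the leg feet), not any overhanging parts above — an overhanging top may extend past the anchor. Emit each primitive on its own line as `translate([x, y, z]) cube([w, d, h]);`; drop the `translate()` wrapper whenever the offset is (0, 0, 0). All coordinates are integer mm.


translate([387, 426, 0]) cube([38, 33, 2266]);
translate([862, 426, 0]) cube([38, 33, 2266]);
translate([425, 426, 199]) cube([437, 33, 37]);
translate([425, 426, 503]) cube([437, 33, 37]);
translate([425, 426, 807]) cube([437, 33, 37]);
translate([425, 426, 1111]) cube([437, 33, 37]);
translate([425, 426, 1415]) cube([437, 33, 37]);
translate([425, 426, 1719]) cube([437, 33, 37]);
translate([425, 426, 2023]) cube([437, 33, 37]);


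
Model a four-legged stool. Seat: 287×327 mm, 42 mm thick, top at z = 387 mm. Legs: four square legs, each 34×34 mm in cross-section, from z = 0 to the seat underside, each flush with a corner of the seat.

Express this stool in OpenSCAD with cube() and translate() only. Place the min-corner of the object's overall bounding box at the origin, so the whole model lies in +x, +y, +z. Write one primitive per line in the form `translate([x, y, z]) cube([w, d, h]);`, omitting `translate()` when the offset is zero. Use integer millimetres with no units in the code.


// leg_h = 387 - 42 = 345
translate([0, 0, 345]) cube([287, 327, 42]);
cube([34, 34, 345]);
translate([253, 0, 0]) cube([34, 34, 345]);
translate([0, 293, 0]) cube([34, 34, 345]);
translate([253, 293, 0]) cube([34, 34, 345]);


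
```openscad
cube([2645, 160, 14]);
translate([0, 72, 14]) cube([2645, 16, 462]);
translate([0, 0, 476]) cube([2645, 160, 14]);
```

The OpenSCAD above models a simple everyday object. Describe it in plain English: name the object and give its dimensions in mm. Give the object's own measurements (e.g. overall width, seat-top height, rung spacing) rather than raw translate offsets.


An I-beam lying along x, 2645 mm long. Overall section height 490 mm. Two flanges 160 mm wide (y) and 14 mm thick, one on the floor and one at the top; a web 16 mm thick runs between them, centred on the flange width.


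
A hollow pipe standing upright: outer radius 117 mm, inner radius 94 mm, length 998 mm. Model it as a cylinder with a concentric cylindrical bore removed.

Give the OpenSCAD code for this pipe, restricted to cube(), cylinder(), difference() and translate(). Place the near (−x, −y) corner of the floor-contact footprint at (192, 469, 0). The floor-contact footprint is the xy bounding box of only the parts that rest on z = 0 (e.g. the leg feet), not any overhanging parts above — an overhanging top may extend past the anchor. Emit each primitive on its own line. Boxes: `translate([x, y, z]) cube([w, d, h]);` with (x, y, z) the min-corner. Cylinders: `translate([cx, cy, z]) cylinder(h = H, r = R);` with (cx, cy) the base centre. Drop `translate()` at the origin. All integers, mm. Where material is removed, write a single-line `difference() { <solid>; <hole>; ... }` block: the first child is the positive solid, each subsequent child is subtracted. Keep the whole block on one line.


difference() { translate([309, 586, 0]) cylinder(h = 998, r = 117); translate([309, 586, 0]) cylinder(h = 998, r = 94); }
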